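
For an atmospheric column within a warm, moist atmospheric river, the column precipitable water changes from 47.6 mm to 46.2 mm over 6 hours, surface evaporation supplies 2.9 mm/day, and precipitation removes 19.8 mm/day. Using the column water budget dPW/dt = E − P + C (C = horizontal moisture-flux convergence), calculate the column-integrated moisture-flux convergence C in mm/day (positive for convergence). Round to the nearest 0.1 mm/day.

C ≈ 11.3 mm/day

dPW/dt = (46.2 − 47.6) mm / (6/24 day) = -5.600 mm/day.
C = dPW/dt − E + P = (-5.600) − 2.9 + 19.8 = 11.3 mm/day.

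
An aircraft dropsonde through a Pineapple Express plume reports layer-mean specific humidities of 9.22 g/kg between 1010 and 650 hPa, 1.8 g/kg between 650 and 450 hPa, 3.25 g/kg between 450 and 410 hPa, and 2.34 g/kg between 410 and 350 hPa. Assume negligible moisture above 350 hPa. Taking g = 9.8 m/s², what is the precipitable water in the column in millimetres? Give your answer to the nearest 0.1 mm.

Precipitable water is the column-integrated vapour mass per unit area: PW = (1/g) Σ q̄ Δp, with q in kg/kg and Δp in Pa (1 kg/m² of water = 1 mm).
Layer 1010–650 hPa: Δp = 360 hPa = 36000 Pa, q̄ = 0.00922 kg/kg → 0.00922 × 36000 / 9.8 = 33.87 mm
Layer 650–450 hPa: Δp = 200 hPa = 20000 Pa, q̄ = 0.0018 kg/kg → 0.0018 × 20000 / 9.8 = 3.67 mm
Layer 450–410 hPa: Δp = 40 hPa = 4000 Pa, q̄ = 0.00325 kg/kg → 0.00325 × 4000 / 9.8 = 1.33 mm
Layer 410–350 hPa: Δp = 60 hPa = 6000 Pa, q̄ = 0.00234 kg/kg → 0.00234 × 6000 / 9.8 = 1.43 mm
PW = 33.87 + 3.67 + 1.33 + 1.43 = 40.30 ≈ 40.3 mm.

PW ≈ 40.3 mm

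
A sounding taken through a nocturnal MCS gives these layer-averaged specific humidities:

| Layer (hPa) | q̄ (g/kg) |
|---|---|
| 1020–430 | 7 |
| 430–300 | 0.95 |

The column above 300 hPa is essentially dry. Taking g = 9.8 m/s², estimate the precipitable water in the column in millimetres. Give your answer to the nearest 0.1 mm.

Precipitable water is the column-integrated vapour mass per unit area: PW = (1/g) Σ q̄ Δp, with q in kg/kg and Δp in Pa (1 kg/m² of water = 1 mm).
Layer 1020–430 hPa: Δp = 590 hPa = 59000 Pa, q̄ = 0.007 kg/kg → 0.007 × 59000 / 9.8 = 42.14 mm
Layer 430–300 hPa: Δp = 130 hPa = 13000 Pa, q̄ = 0.00095 kg/kg → 0.00095 × 13000 / 9.8 = 1.26 mm
PW = 42.14 + 1.26 = 43.40 ≈ 43.4 mm.

PW ≈ 43.4 mm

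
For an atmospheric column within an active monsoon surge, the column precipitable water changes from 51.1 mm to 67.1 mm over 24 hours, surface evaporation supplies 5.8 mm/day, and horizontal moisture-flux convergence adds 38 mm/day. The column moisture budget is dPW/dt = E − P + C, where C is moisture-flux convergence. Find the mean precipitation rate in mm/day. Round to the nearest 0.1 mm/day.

dPW/dt = (67.1 − 51.1) mm / (24/24 day) = +16.000 mm/day.
P = E + C − dPW/dt = 5.8 + (38) − (+16.000) = 27.8 mm/day.

P ≈ 27.8 mm/day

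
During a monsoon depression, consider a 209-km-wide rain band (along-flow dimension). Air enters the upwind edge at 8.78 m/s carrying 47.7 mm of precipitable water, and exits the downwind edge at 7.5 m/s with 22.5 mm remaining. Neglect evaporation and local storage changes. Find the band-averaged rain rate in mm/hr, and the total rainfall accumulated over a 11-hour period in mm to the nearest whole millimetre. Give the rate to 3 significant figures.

R ≈ 4.31 mm/hr; total ≈ 47 mm

Column moisture flux per unit crosswind length is F = V × PW.
Inflow: F_in = 8.78 × 47.7 = 418.806 mm·m/s
Outflow: F_out = 7.5 × 22.5 = 168.75 mm·m/s
Steady-state rate R = (F_in − F_out)/L = (418.806 − 168.75) / 209000 m = 1.196e-03 mm/s.
R = 1.196e-03 × 3600 = 4.31 mm/hr.
Over 11 h: total = 4.31 × 11 = 47.41 ≈ 47 mm.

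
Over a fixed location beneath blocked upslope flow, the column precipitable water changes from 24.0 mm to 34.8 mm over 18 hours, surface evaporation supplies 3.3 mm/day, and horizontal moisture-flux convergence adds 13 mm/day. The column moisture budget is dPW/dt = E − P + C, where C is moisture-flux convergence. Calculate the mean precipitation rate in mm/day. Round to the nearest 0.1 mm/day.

dPW/dt = (34.8 − 24.0) mm / (18/24 day) = +14.400 mm/day.
P = E + C − dPW/dt = 3.3 + (13) − (+14.400) = 1.9 mm/day.

P ≈ 1.9 mm/day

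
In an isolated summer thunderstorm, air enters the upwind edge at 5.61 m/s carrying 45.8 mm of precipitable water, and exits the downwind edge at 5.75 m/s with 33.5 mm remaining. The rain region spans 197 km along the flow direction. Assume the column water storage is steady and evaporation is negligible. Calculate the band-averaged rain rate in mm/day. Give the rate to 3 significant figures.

R ≈ 28.2 mm/day

Column moisture flux per unit crosswind length is F = V × PW.
Inflow: F_in = 5.61 × 45.8 = 256.938 mm·m/s
Outflow: F_out = 5.75 × 33.5 = 192.625 mm·m/s
Steady-state rate R = (F_in − F_out)/L = (256.938 − 192.625) / 197000 m = 3.265e-04 mm/s.
R = 3.265e-04 × 3600 × 24 = 28.2 mm/day.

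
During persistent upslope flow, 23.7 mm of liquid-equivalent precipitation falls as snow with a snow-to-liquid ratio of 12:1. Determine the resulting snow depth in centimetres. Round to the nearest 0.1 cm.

Snow depth = liquid × ratio = 23.7 mm × 12 = 284.4 mm = 28.4 cm.

snow depth ≈ 28.4 cm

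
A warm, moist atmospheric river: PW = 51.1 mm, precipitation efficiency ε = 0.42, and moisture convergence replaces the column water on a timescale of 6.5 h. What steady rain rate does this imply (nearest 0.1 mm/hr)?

Each overturning extracts ε × PW = 0.42 × 51.1 = 21.462 mm.
Rate = ε·PW / τ = 21.462 / 6.5 h = 3.3 mm/hr.

R ≈ 3.3 mm/hr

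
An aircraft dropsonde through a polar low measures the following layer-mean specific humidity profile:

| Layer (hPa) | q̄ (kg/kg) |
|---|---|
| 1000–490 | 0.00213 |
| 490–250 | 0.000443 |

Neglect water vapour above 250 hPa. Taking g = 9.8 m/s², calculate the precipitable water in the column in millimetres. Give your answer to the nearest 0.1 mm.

PW ≈ 12.2 mm

Precipitable water is the column-integrated vapour mass per unit area: PW = (1/g) Σ q̄ Δp, with q in kg/kg and Δp in Pa (1 kg/m² of water = 1 mm).
Layer 1000–490 hPa: Δp = 510 hPa = 51000 Pa, q̄ = 0.00213 kg/kg → 0.00213 × 51000 / 9.8 = 11.08 mm
Layer 490–250 hPa: Δp = 240 hPa = 24000 Pa, q̄ = 0.000443 kg/kg → 0.000443 × 24000 / 9.8 = 1.08 mm
PW = 11.08 + 1.08 = 12.16 ≈ 12.2 mm.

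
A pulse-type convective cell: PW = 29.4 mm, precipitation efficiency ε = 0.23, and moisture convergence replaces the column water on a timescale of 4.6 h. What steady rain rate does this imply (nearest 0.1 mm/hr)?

R ≈ 1.5 mm/hr

Each overturning extracts ε × PW = 0.23 × 29.4 = 6.762 mm.
Rate = ε·PW / τ = 6.762 / 4.6 h = 1.5 mm/hr.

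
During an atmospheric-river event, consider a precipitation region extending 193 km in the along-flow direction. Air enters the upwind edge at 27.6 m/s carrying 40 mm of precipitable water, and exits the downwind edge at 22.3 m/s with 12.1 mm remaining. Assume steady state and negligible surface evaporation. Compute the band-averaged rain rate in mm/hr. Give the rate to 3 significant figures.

R ≈ 15.6 mm/hr

Column moisture flux per unit crosswind length is F = V × PW.
Inflow: F_in = 27.6 × 40 = 1104 mm·m/s
Outflow: F_out = 22.3 × 12.1 = 269.83 mm·m/s
Steady-state rate R = (F_in − F_out)/L = (1104 − 269.83) / 193000 m = 4.322e-03 mm/s.
R = 4.322e-03 × 3600 = 15.6 mm/hr.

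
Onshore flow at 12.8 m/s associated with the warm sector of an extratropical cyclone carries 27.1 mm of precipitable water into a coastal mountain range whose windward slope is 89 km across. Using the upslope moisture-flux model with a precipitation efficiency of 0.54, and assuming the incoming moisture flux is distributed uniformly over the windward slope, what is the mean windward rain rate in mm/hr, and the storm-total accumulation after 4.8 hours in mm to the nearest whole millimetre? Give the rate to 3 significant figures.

Incoming column moisture flux per unit ridge length: F = V × PW = 12.8 × 27.1 = 346.88 mm·m/s.
Spread over the 89 km slope with efficiency ε = 0.54: R = ε·F/W = 0.54 × 346.88 / 89000 m = 2.105e-03 mm/s.
R = 2.105e-03 × 3600 = 7.58 mm/hr.
Over 4.8 h: total = 7.58 × 4.8 = 36.384 ≈ 36 mm.

R ≈ 7.58 mm/hr; total ≈ 36 mm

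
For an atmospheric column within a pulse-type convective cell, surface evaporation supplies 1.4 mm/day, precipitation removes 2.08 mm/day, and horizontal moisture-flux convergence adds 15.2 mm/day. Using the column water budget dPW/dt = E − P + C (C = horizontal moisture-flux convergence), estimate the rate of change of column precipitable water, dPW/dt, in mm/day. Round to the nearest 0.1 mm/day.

dPW/dt ≈ 14.5 mm/day

dPW/dt = E − P + C = 1.4 − 2.08 + (15.2) = 14.5 mm/day.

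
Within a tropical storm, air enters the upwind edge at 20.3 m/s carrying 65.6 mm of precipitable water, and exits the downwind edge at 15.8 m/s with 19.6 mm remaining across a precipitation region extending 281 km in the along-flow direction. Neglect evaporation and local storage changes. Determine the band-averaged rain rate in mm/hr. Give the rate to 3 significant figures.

R ≈ 13.1 mm/hr

Column moisture flux per unit crosswind length is F = V × PW.
Inflow: F_in = 20.3 × 65.6 = 1331.68 mm·m/s
Outflow: F_out = 15.8 × 19.6 = 309.68 mm·m/s
Steady-state rate R = (F_in − F_out)/L = (1331.68 − 309.68) / 281000 m = 3.637e-03 mm/s.
R = 3.637e-03 × 3600 = 13.1 mm/hr.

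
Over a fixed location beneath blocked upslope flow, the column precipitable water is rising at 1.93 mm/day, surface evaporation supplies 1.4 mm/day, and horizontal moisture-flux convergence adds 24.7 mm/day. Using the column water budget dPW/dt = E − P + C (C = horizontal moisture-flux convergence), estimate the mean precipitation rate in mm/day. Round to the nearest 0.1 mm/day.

dPW/dt = +1.93 mm/day.
P = E + C − dPW/dt = 1.4 + (24.7) − (+1.93) = 24.2 mm/day.

P ≈ 24.2 mm/day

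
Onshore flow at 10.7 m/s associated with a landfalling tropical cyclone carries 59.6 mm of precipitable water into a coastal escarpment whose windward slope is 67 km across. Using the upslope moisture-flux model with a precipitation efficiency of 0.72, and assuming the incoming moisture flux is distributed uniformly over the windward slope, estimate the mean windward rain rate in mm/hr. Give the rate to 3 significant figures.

Incoming column moisture flux per unit ridge length: F = V × PW = 10.7 × 59.6 = 637.72 mm·m/s.
Spread over the 67 km slope with efficiency ε = 0.72: R = ε·F/W = 0.72 × 637.72 / 67000 m = 6.853e-03 mm/s.
R = 6.853e-03 × 3600 = 24.7 mm/hr.

R ≈ 24.7 mm/hr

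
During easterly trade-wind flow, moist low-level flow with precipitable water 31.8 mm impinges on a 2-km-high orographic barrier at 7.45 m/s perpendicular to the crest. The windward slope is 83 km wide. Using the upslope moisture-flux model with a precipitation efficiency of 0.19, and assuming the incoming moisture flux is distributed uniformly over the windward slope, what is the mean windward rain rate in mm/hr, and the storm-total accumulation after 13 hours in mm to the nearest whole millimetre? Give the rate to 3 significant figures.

R ≈ 1.95 mm/hr; total ≈ 25 mm

Incoming column moisture flux per unit ridge length: F = V × PW = 7.45 × 31.8 = 236.91 mm·m/s.
Spread over the 83 km slope with efficiency ε = 0.19: R = ε·F/W = 0.19 × 236.91 / 83000 m = 5.423e-04 mm/s.
R = 5.423e-04 × 3600 = 1.95 mm/hr.
Over 13 h: total = 1.95 × 13 = 25.35 ≈ 25 mm.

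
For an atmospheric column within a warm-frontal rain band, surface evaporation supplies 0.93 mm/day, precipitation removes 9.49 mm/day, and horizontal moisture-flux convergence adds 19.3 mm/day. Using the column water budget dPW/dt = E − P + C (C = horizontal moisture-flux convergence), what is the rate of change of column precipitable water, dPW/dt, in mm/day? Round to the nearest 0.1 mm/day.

dPW/dt = E − P + C = 0.93 − 9.49 + (19.3) = 10.7 mm/day.

dPW/dt ≈ 10.7 mm/day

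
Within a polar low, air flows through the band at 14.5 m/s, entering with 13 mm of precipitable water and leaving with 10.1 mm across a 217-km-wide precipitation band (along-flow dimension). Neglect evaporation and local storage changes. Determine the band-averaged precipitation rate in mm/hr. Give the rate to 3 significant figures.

R ≈ 0.698 mm/hr

Column moisture flux per unit crosswind length is F = V × PW.
Inflow: F_in = 14.5 × 13 = 188.5 mm·m/s
Outflow: F_out = 14.5 × 10.1 = 146.45 mm·m/s
Steady-state rate R = (F_in − F_out)/L = (188.5 − 146.45) / 217000 m = 1.938e-04 mm/s.
R = 1.938e-04 × 3600 = 0.698 mm/hr.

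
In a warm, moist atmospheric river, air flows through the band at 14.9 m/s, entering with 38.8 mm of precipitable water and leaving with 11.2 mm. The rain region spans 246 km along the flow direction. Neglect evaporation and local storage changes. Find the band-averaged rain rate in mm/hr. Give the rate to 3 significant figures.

R ≈ 6.02 mm/hr

Column moisture flux per unit crosswind length is F = V × PW.
Inflow: F_in = 14.9 × 38.8 = 578.12 mm·m/s
Outflow: F_out = 14.9 × 11.2 = 166.88 mm·m/s
Steady-state rate R = (F_in − F_out)/L = (578.12 − 166.88) / 246000 m = 1.672e-03 mm/s.
R = 1.672e-03 × 3600 = 6.02 mm/hr.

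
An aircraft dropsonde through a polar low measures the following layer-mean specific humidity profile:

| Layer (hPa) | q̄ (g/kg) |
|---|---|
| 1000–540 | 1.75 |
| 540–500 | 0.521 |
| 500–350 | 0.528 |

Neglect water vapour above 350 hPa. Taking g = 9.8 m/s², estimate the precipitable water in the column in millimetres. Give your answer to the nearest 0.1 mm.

PW ≈ 9.2 mm

Precipitable water is the column-integrated vapour mass per unit area: PW = (1/g) Σ q̄ Δp, with q in kg/kg and Δp in Pa (1 kg/m² of water = 1 mm).
Layer 1000–540 hPa: Δp = 460 hPa = 46000 Pa, q̄ = 0.00175 kg/kg → 0.00175 × 46000 / 9.8 = 8.21 mm
Layer 540–500 hPa: Δp = 40 hPa = 4000 Pa, q̄ = 0.000521 kg/kg → 0.000521 × 4000 / 9.8 = 0.21 mm
Layer 500–350 hPa: Δp = 150 hPa = 15000 Pa, q̄ = 0.000528 kg/kg → 0.000528 × 15000 / 9.8 = 0.81 mm
PW = 8.21 + 0.21 + 0.81 = 9.23 ≈ 9.2 mm.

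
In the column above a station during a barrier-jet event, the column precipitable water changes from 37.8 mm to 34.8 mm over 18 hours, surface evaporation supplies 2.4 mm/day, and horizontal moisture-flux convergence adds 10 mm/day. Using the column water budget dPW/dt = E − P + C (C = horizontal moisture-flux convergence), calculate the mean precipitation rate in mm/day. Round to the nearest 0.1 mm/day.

dPW/dt = (34.8 − 37.8) mm / (18/24 day) = -4.000 mm/day.
P = E + C − dPW/dt = 2.4 + (10) − (-4.000) = 16.4 mm/day.

P ≈ 16.4 mm/day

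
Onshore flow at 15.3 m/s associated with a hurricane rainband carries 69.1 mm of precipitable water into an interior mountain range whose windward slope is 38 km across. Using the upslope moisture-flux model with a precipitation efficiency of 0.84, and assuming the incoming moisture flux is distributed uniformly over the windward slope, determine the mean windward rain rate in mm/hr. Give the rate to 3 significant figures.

R ≈ 84.1 mm/hr

Incoming column moisture flux per unit ridge length: F = V × PW = 15.3 × 69.1 = 1057.23 mm·m/s.
Spread over the 38 km slope with efficiency ε = 0.84: R = ε·F/W = 0.84 × 1057.23 / 38000 m = 2.337e-02 mm/s.
R = 2.337e-02 × 3600 = 84.1 mm/hr.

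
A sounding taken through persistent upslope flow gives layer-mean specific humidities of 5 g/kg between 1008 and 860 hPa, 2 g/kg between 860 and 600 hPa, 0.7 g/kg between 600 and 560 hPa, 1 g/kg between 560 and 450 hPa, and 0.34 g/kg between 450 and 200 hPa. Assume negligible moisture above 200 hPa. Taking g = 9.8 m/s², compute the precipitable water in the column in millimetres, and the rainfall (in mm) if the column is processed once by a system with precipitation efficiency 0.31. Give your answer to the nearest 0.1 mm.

PW ≈ 15.1 mm; rainfall ≈ 4.7 mm

Precipitable water is the column-integrated vapour mass per unit area: PW = (1/g) Σ q̄ Δp, with q in kg/kg and Δp in Pa (1 kg/m² of water = 1 mm).
Layer 1008–860 hPa: Δp = 148 hPa = 14800 Pa, q̄ = 0.005 kg/kg → 0.005 × 14800 / 9.8 = 7.55 mm
Layer 860–600 hPa: Δp = 260 hPa = 26000 Pa, q̄ = 0.002 kg/kg → 0.002 × 26000 / 9.8 = 5.31 mm
Layer 600–560 hPa: Δp = 40 hPa = 4000 Pa, q̄ = 0.0007 kg/kg → 0.0007 × 4000 / 9.8 = 0.29 mm
Layer 560–450 hPa: Δp = 110 hPa = 11000 Pa, q̄ = 0.001 kg/kg → 0.001 × 11000 / 9.8 = 1.12 mm
Layer 450–200 hPa: Δp = 250 hPa = 25000 Pa, q̄ = 0.00034 kg/kg → 0.00034 × 25000 / 9.8 = 0.87 mm
PW = 7.55 + 5.31 + 0.29 + 1.12 + 0.87 = 15.14 ≈ 15.1 mm.
Rainfall = ε × PW = 0.31 × 15.1 = 4.7 mm.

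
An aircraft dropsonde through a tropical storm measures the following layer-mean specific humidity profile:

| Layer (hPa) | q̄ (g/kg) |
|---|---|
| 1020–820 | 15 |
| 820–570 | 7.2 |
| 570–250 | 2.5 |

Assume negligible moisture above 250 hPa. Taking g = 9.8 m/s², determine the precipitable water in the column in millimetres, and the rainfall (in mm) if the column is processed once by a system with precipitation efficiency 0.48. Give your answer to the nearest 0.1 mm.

Precipitable water is the column-integrated vapour mass per unit area: PW = (1/g) Σ q̄ Δp, with q in kg/kg and Δp in Pa (1 kg/m² of water = 1 mm).
Layer 1020–820 hPa: Δp = 200 hPa = 20000 Pa, q̄ = 0.015 kg/kg → 0.015 × 20000 / 9.8 = 30.61 mm
Layer 820–570 hPa: Δp = 250 hPa = 25000 Pa, q̄ = 0.0072 kg/kg → 0.0072 × 25000 / 9.8 = 18.37 mm
Layer 570–250 hPa: Δp = 320 hPa = 32000 Pa, q̄ = 0.0025 kg/kg → 0.0025 × 32000 / 9.8 = 8.16 mm
PW = 30.61 + 18.37 + 8.16 = 57.14 ≈ 57.1 mm.
Rainfall = ε × PW = 0.48 × 57.1 = 27.4 mm.

PW ≈ 57.1 mm; rainfall ≈ 27.4 mm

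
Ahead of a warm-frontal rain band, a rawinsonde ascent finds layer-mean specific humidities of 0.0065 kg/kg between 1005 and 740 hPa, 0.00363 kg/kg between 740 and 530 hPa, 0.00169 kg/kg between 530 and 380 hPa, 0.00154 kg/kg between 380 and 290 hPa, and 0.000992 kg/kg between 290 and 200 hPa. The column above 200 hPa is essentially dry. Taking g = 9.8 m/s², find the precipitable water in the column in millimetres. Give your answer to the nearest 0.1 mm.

PW ≈ 30.3 mm

Precipitable water is the column-integrated vapour mass per unit area: PW = (1/g) Σ q̄ Δp, with q in kg/kg and Δp in Pa (1 kg/m² of water = 1 mm).
Layer 1005–740 hPa: Δp = 265 hPa = 26500 Pa, q̄ = 0.0065 kg/kg → 0.0065 × 26500 / 9.8 = 17.58 mm
Layer 740–530 hPa: Δp = 210 hPa = 21000 Pa, q̄ = 0.00363 kg/kg → 0.00363 × 21000 / 9.8 = 7.78 mm
Layer 530–380 hPa: Δp = 150 hPa = 15000 Pa, q̄ = 0.00169 kg/kg → 0.00169 × 15000 / 9.8 = 2.59 mm
Layer 380–290 hPa: Δp = 90 hPa = 9000 Pa, q̄ = 0.00154 kg/kg → 0.00154 × 9000 / 9.8 = 1.41 mm
Layer 290–200 hPa: Δp = 90 hPa = 9000 Pa, q̄ = 0.000992 kg/kg → 0.000992 × 9000 / 9.8 = 0.91 mm
PW = 17.58 + 7.78 + 2.59 + 1.41 + 0.91 = 30.27 ≈ 30.3 mm.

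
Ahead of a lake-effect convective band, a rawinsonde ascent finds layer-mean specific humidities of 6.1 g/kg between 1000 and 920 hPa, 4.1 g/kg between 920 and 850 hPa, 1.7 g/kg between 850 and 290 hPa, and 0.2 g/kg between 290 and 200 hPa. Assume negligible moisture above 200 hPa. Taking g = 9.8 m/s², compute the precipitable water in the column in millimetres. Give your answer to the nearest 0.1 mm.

Precipitable water is the column-integrated vapour mass per unit area: PW = (1/g) Σ q̄ Δp, with q in kg/kg and Δp in Pa (1 kg/m² of water = 1 mm).
Layer 1000–920 hPa: Δp = 80 hPa = 8000 Pa, q̄ = 0.0061 kg/kg → 0.0061 × 8000 / 9.8 = 4.98 mm
Layer 920–850 hPa: Δp = 70 hPa = 7000 Pa, q̄ = 0.0041 kg/kg → 0.0041 × 7000 / 9.8 = 2.93 mm
Layer 850–290 hPa: Δp = 560 hPa = 56000 Pa, q̄ = 0.0017 kg/kg → 0.0017 × 56000 / 9.8 = 9.71 mm
Layer 290–200 hPa: Δp = 90 hPa = 9000 Pa, q̄ = 0.0002 kg/kg → 0.0002 × 9000 / 9.8 = 0.18 mm
PW = 4.98 + 2.93 + 9.71 + 0.18 = 17.80 ≈ 17.8 mm.

PW ≈ 17.8 mm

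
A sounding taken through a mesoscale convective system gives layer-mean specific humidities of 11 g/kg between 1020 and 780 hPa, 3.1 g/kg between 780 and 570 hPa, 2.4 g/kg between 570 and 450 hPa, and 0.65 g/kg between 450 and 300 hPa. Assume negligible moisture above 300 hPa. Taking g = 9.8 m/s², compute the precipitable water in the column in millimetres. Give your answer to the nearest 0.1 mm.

PW ≈ 37.5 mm

Precipitable water is the column-integrated vapour mass per unit area: PW = (1/g) Σ q̄ Δp, with q in kg/kg and Δp in Pa (1 kg/m² of water = 1 mm).
Layer 1020–780 hPa: Δp = 240 hPa = 24000 Pa, q̄ = 0.011 kg/kg → 0.011 × 24000 / 9.8 = 26.94 mm
Layer 780–570 hPa: Δp = 210 hPa = 21000 Pa, q̄ = 0.0031 kg/kg → 0.0031 × 21000 / 9.8 = 6.64 mm
Layer 570–450 hPa: Δp = 120 hPa = 12000 Pa, q̄ = 0.0024 kg/kg → 0.0024 × 12000 / 9.8 = 2.94 mm
Layer 450–300 hPa: Δp = 150 hPa = 15000 Pa, q̄ = 0.00065 kg/kg → 0.00065 × 15000 / 9.8 = 0.99 mm
PW = 26.94 + 6.64 + 2.94 + 0.99 = 37.51 ≈ 37.5 mm.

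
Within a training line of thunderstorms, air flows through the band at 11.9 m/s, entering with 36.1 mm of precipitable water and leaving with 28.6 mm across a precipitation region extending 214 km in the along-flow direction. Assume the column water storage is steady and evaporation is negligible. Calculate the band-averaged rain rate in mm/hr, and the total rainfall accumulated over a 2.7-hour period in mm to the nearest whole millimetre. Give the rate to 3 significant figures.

Column moisture flux per unit crosswind length is F = V × PW.
Inflow: F_in = 11.9 × 36.1 = 429.59 mm·m/s
Outflow: F_out = 11.9 × 28.6 = 340.34 mm·m/s
Steady-state rate R = (F_in − F_out)/L = (429.59 − 340.34) / 214000 m = 4.171e-04 mm/s.
R = 4.171e-04 × 3600 = 1.50 mm/hr.
Over 2.7 h: total = 1.50 × 2.7 = 4.05 ≈ 4 mm.

R ≈ 1.50 mm/hr; total ≈ 4 mm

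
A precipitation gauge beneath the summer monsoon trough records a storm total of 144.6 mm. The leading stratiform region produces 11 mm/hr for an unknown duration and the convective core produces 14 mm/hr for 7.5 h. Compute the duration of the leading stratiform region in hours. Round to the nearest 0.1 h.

Known phases: 14 × 7.5 = 105 mm.
Remaining depth = 144.6 − 105 = 39.6 mm.
Duration = 39.6 / 11 = 3.6 h.

duration ≈ 3.6 h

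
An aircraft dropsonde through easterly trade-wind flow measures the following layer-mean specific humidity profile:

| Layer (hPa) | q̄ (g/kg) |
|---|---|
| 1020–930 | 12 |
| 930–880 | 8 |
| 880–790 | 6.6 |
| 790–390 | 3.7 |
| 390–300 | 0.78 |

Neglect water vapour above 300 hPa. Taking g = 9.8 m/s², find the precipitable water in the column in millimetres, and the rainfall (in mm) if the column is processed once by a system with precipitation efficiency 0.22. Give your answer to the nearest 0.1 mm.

Precipitable water is the column-integrated vapour mass per unit area: PW = (1/g) Σ q̄ Δp, with q in kg/kg and Δp in Pa (1 kg/m² of water = 1 mm).
Layer 1020–930 hPa: Δp = 90 hPa = 9000 Pa, q̄ = 0.012 kg/kg → 0.012 × 9000 / 9.8 = 11.02 mm
Layer 930–880 hPa: Δp = 50 hPa = 5000 Pa, q̄ = 0.008 kg/kg → 0.008 × 5000 / 9.8 = 4.08 mm
Layer 880–790 hPa: Δp = 90 hPa = 9000 Pa, q̄ = 0.0066 kg/kg → 0.0066 × 9000 / 9.8 = 6.06 mm
Layer 790–390 hPa: Δp = 400 hPa = 40000 Pa, q̄ = 0.0037 kg/kg → 0.0037 × 40000 / 9.8 = 15.10 mm
Layer 390–300 hPa: Δp = 90 hPa = 9000 Pa, q̄ = 0.00078 kg/kg → 0.00078 × 9000 / 9.8 = 0.72 mm
PW = 11.02 + 4.08 + 6.06 + 15.10 + 0.72 = 36.98 ≈ 37.0 mm.
Rainfall = ε × PW = 0.22 × 37.0 = 8.1 mm.

PW ≈ 37.0 mm; rainfall ≈ 8.1 mm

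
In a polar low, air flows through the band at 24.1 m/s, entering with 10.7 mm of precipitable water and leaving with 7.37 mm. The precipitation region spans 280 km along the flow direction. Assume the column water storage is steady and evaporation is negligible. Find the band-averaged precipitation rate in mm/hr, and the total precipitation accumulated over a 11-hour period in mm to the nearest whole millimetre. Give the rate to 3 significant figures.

R ≈ 1.03 mm/hr; total ≈ 11 mm

Column moisture flux per unit crosswind length is F = V × PW.
Inflow: F_in = 24.1 × 10.7 = 257.87 mm·m/s
Outflow: F_out = 24.1 × 7.37 = 177.617 mm·m/s
Steady-state rate R = (F_in − F_out)/L = (257.87 − 177.617) / 280000 m = 2.866e-04 mm/s.
R = 2.866e-04 × 3600 = 1.03 mm/hr.
Over 11 h: total = 1.03 × 11 = 11.33 ≈ 11 mm.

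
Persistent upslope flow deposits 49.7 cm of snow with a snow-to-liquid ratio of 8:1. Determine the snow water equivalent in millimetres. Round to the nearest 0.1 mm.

SWE = snow depth / ratio = 49.7 cm / 8 = 6.213 cm = 62.1 mm.

SWE ≈ 62.1 mm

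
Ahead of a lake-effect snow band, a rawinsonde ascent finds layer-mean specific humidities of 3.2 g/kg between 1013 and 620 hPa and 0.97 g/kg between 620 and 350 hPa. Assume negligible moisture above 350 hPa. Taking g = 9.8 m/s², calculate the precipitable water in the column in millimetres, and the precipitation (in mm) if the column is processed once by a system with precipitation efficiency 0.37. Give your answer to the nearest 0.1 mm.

PW ≈ 15.5 mm; precipitation ≈ 5.7 mm

Precipitable water is the column-integrated vapour mass per unit area: PW = (1/g) Σ q̄ Δp, with q in kg/kg and Δp in Pa (1 kg/m² of water = 1 mm).
Layer 1013–620 hPa: Δp = 393 hPa = 39300 Pa, q̄ = 0.0032 kg/kg → 0.0032 × 39300 / 9.8 = 12.83 mm
Layer 620–350 hPa: Δp = 270 hPa = 27000 Pa, q̄ = 0.00097 kg/kg → 0.00097 × 27000 / 9.8 = 2.67 mm
PW = 12.83 + 2.67 = 15.50 ≈ 15.5 mm.
Precipitation = ε × PW = 0.37 × 15.5 = 5.7 mm.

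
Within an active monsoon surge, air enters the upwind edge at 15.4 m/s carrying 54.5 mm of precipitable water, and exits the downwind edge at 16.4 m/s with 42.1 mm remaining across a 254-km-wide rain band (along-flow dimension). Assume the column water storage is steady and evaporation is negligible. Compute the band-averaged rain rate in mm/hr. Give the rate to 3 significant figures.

R ≈ 2.11 mm/hr

Column moisture flux per unit crosswind length is F = V × PW.
Inflow: F_in = 15.4 × 54.5 = 839.3 mm·m/s
Outflow: F_out = 16.4 × 42.1 = 690.44 mm·m/s
Steady-state rate R = (F_in − F_out)/L = (839.3 − 690.44) / 254000 m = 5.861e-04 mm/s.
R = 5.861e-04 × 3600 = 2.11 mm/hr.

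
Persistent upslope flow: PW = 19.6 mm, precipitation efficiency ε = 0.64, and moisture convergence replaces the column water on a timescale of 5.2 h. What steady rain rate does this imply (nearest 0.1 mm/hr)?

R ≈ 2.4 mm/hr

Each overturning extracts ε × PW = 0.64 × 19.6 = 12.544 mm.
Rate = ε·PW / τ = 12.544 / 5.2 h = 2.4 mm/hr.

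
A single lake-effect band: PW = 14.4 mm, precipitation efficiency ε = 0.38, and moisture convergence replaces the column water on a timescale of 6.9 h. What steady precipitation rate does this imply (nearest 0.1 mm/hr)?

Each overturning extracts ε × PW = 0.38 × 14.4 = 5.472 mm.
Rate = ε·PW / τ = 5.472 / 6.9 h = 0.8 mm/hr.

R ≈ 0.8 mm/hr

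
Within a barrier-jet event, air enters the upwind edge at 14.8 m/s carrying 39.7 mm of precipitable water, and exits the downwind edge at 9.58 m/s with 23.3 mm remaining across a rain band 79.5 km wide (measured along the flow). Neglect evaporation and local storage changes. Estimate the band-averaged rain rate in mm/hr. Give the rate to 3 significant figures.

R ≈ 16.5 mm/hr

Column moisture flux per unit crosswind length is F = V × PW.
Inflow: F_in = 14.8 × 39.7 = 587.56 mm·m/s
Outflow: F_out = 9.58 × 23.3 = 223.214 mm·m/s
Steady-state rate R = (F_in − F_out)/L = (587.56 − 223.214) / 79500 m = 4.583e-03 mm/s.
R = 4.583e-03 × 3600 = 16.5 mm/hr.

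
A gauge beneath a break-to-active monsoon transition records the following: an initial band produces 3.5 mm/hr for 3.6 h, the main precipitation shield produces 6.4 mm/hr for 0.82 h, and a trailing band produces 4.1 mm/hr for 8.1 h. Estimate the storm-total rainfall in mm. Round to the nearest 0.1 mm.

Total = Σ Rᵢ Δtᵢ = 3.5 × 3.6 + 6.4 × 0.82 + 4.1 × 8.1
      = 12.6 + 5.248 + 33.21 = 51.1 mm.

total ≈ 51.1 mm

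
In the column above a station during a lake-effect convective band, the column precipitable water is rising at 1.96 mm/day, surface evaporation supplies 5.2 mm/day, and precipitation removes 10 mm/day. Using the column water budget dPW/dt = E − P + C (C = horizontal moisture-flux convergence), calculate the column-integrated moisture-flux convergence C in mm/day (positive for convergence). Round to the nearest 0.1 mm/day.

dPW/dt = +1.96 mm/day.
C = dPW/dt − E + P = (+1.96) − 5.2 + 10 = 6.8 mm/day.

C ≈ 6.8 mm/day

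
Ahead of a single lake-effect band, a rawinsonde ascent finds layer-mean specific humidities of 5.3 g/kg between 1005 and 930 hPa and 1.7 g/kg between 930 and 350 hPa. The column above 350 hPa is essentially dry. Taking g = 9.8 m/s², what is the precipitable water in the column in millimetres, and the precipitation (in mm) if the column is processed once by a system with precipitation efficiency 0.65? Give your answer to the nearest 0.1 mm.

Precipitable water is the column-integrated vapour mass per unit area: PW = (1/g) Σ q̄ Δp, with q in kg/kg and Δp in Pa (1 kg/m² of water = 1 mm).
Layer 1005–930 hPa: Δp = 75 hPa = 7500 Pa, q̄ = 0.0053 kg/kg → 0.0053 × 7500 / 9.8 = 4.06 mm
Layer 930–350 hPa: Δp = 580 hPa = 58000 Pa, q̄ = 0.0017 kg/kg → 0.0017 × 58000 / 9.8 = 10.06 mm
PW = 4.06 + 10.06 = 14.12 ≈ 14.1 mm.
Precipitation = ε × PW = 0.65 × 14.1 = 9.2 mm.

PW ≈ 14.1 mm; precipitation ≈ 9.2 mm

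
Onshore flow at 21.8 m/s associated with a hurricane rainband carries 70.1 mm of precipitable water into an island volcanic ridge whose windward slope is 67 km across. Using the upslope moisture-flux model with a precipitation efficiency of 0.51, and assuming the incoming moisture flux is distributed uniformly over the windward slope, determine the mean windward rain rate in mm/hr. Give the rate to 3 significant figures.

R ≈ 41.9 mm/hr

Incoming column moisture flux per unit ridge length: F = V × PW = 21.8 × 70.1 = 1528.18 mm·m/s.
Spread over the 67 km slope with efficiency ε = 0.51: R = ε·F/W = 0.51 × 1528.18 / 67000 m = 1.163e-02 mm/s.
R = 1.163e-02 × 3600 = 41.9 mm/hr.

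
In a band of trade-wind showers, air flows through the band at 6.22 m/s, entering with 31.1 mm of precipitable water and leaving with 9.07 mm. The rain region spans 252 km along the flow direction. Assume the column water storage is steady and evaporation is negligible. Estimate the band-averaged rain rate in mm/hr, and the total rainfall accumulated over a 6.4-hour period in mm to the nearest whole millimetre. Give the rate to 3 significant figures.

Column moisture flux per unit crosswind length is F = V × PW.
Inflow: F_in = 6.22 × 31.1 = 193.442 mm·m/s
Outflow: F_out = 6.22 × 9.07 = 56.4154 mm·m/s
Steady-state rate R = (F_in − F_out)/L = (193.442 − 56.4154) / 252000 m = 5.438e-04 mm/s.
R = 5.438e-04 × 3600 = 1.96 mm/hr.
Over 6.4 h: total = 1.96 × 6.4 = 12.544 ≈ 13 mm.

R ≈ 1.96 mm/hr; total ≈ 13 mm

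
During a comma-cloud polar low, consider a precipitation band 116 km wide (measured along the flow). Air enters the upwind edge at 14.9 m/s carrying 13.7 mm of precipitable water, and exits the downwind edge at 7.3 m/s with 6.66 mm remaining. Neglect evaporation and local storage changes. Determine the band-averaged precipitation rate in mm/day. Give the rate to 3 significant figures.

R ≈ 116 mm/day

Column moisture flux per unit crosswind length is F = V × PW.
Inflow: F_in = 14.9 × 13.7 = 204.13 mm·m/s
Outflow: F_out = 7.3 × 6.66 = 48.618 mm·m/s
Steady-state rate R = (F_in − F_out)/L = (204.13 − 48.618) / 116000 m = 1.341e-03 mm/s.
R = 1.341e-03 × 3600 × 24 = 116 mm/day.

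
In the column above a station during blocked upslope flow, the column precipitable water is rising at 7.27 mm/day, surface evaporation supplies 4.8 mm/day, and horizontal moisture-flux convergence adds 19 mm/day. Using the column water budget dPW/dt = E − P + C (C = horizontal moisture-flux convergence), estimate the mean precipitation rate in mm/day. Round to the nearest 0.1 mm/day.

dPW/dt = +7.27 mm/day.
P = E + C − dPW/dt = 4.8 + (19) − (+7.27) = 16.5 mm/day.

P ≈ 16.5 mm/day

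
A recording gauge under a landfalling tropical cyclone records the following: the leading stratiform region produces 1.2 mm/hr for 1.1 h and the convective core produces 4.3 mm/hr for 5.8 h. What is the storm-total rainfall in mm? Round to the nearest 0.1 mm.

total ≈ 26.3 mm

Total = Σ Rᵢ Δtᵢ = 1.2 × 1.1 + 4.3 × 5.8
      = 1.32 + 24.94 = 26.3 mm.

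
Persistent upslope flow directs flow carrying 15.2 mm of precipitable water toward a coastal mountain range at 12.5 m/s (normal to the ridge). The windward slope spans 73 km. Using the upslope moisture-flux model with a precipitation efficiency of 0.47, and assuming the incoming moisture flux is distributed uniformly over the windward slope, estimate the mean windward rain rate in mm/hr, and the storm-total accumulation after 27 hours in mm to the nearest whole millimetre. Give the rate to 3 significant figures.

Incoming column moisture flux per unit ridge length: F = V × PW = 12.5 × 15.2 = 190 mm·m/s.
Spread over the 73 km slope with efficiency ε = 0.47: R = ε·F/W = 0.47 × 190 / 73000 m = 1.223e-03 mm/s.
R = 1.223e-03 × 3600 = 4.40 mm/hr.
Over 27 h: total = 4.40 × 27 = 118.8 ≈ 119 mm.

R ≈ 4.40 mm/hr; total ≈ 119 mm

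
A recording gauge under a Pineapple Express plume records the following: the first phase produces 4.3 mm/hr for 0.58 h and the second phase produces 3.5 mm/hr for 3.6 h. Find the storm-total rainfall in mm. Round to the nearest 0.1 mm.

Total = Σ Rᵢ Δtᵢ = 4.3 × 0.58 + 3.5 × 3.6
      = 2.494 + 12.6 = 15.1 mm.

total ≈ 15.1 mm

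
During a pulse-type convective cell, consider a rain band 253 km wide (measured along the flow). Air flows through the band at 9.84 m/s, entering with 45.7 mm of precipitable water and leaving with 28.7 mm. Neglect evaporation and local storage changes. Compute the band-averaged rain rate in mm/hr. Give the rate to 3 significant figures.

Column moisture flux per unit crosswind length is F = V × PW.
Inflow: F_in = 9.84 × 45.7 = 449.688 mm·m/s
Outflow: F_out = 9.84 × 28.7 = 282.408 mm·m/s
Steady-state rate R = (F_in − F_out)/L = (449.688 − 282.408) / 253000 m = 6.612e-04 mm/s.
R = 6.612e-04 × 3600 = 2.38 mm/hr.

R ≈ 2.38 mm/hr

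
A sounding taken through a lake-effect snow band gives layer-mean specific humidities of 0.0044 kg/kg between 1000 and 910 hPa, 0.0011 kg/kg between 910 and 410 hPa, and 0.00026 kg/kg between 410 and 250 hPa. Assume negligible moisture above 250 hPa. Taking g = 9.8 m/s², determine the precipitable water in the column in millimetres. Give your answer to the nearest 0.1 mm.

Precipitable water is the column-integrated vapour mass per unit area: PW = (1/g) Σ q̄ Δp, with q in kg/kg and Δp in Pa (1 kg/m² of water = 1 mm).
Layer 1000–910 hPa: Δp = 90 hPa = 9000 Pa, q̄ = 0.0044 kg/kg → 0.0044 × 9000 / 9.8 = 4.04 mm
Layer 910–410 hPa: Δp = 500 hPa = 50000 Pa, q̄ = 0.0011 kg/kg → 0.0011 × 50000 / 9.8 = 5.61 mm
Layer 410–250 hPa: Δp = 160 hPa = 16000 Pa, q̄ = 0.00026 kg/kg → 0.00026 × 16000 / 9.8 = 0.42 mm
PW = 4.04 + 5.61 + 0.42 = 10.07 ≈ 10.1 mm.

PW ≈ 10.1 mm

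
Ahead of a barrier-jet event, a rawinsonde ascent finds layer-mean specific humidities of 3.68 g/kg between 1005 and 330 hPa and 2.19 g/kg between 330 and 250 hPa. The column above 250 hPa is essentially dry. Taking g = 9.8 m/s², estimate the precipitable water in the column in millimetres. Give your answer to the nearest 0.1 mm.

PW ≈ 27.1 mm

Precipitable water is the column-integrated vapour mass per unit area: PW = (1/g) Σ q̄ Δp, with q in kg/kg and Δp in Pa (1 kg/m² of water = 1 mm).
Layer 1005–330 hPa: Δp = 675 hPa = 67500 Pa, q̄ = 0.00368 kg/kg → 0.00368 × 67500 / 9.8 = 25.35 mm
Layer 330–250 hPa: Δp = 80 hPa = 8000 Pa, q̄ = 0.00219 kg/kg → 0.00219 × 8000 / 9.8 = 1.79 mm
PW = 25.35 + 1.79 = 27.14 ≈ 27.1 mm.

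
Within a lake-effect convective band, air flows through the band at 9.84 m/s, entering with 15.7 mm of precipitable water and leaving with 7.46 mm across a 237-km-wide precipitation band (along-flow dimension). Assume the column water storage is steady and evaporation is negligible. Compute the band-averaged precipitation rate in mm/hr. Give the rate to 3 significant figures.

R ≈ 1.23 mm/hr

Column moisture flux per unit crosswind length is F = V × PW.
Inflow: F_in = 9.84 × 15.7 = 154.488 mm·m/s
Outflow: F_out = 9.84 × 7.46 = 73.4064 mm·m/s
Steady-state rate R = (F_in − F_out)/L = (154.488 − 73.4064) / 237000 m = 3.421e-04 mm/s.
R = 3.421e-04 × 3600 = 1.23 mm/hr.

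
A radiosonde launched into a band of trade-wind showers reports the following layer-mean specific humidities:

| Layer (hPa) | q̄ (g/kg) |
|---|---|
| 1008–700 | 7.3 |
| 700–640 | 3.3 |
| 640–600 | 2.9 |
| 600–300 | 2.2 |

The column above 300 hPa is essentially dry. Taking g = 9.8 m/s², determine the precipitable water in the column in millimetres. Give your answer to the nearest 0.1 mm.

PW ≈ 32.9 mm

Precipitable water is the column-integrated vapour mass per unit area: PW = (1/g) Σ q̄ Δp, with q in kg/kg and Δp in Pa (1 kg/m² of water = 1 mm).
Layer 1008–700 hPa: Δp = 308 hPa = 30800 Pa, q̄ = 0.0073 kg/kg → 0.0073 × 30800 / 9.8 = 22.94 mm
Layer 700–640 hPa: Δp = 60 hPa = 6000 Pa, q̄ = 0.0033 kg/kg → 0.0033 × 6000 / 9.8 = 2.02 mm
Layer 640–600 hPa: Δp = 40 hPa = 4000 Pa, q̄ = 0.0029 kg/kg → 0.0029 × 4000 / 9.8 = 1.18 mm
Layer 600–300 hPa: Δp = 300 hPa = 30000 Pa, q̄ = 0.0022 kg/kg → 0.0022 × 30000 / 9.8 = 6.73 mm
PW = 22.94 + 2.02 + 1.18 + 6.73 = 32.87 ≈ 32.9 mm.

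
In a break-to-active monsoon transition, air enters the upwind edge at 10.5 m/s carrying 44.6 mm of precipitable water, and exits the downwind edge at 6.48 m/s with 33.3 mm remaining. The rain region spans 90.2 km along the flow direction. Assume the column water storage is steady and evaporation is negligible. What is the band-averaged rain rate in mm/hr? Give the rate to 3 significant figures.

Column moisture flux per unit crosswind length is F = V × PW.
Inflow: F_in = 10.5 × 44.6 = 468.3 mm·m/s
Outflow: F_out = 6.48 × 33.3 = 215.784 mm·m/s
Steady-state rate R = (F_in − F_out)/L = (468.3 − 215.784) / 90200 m = 2.800e-03 mm/s.
R = 2.800e-03 × 3600 = 10.1 mm/hr.

R ≈ 10.1 mm/hr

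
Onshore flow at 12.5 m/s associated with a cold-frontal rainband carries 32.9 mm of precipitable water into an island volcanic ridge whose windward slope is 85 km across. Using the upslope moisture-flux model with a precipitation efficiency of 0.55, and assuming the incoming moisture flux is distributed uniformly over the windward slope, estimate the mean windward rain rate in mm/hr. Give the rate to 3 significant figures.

R ≈ 9.58 mm/hr

Incoming column moisture flux per unit ridge length: F = V × PW = 12.5 × 32.9 = 411.25 mm·m/s.
Spread over the 85 km slope with efficiency ε = 0.55: R = ε·F/W = 0.55 × 411.25 / 85000 m = 2.661e-03 mm/s.
R = 2.661e-03 × 3600 = 9.58 mm/hr.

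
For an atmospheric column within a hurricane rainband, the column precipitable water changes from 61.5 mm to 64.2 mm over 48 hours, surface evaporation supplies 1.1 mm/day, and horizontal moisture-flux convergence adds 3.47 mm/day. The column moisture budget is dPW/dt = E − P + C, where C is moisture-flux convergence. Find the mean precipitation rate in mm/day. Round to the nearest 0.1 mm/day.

P ≈ 3.2 mm/day

dPW/dt = (64.2 − 61.5) mm / (48/24 day) = +1.350 mm/day.
P = E + C − dPW/dt = 1.1 + (3.47) − (+1.350) = 3.2 mm/day.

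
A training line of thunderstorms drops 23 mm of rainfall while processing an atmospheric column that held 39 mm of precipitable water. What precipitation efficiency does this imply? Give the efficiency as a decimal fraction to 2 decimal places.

ε = rainfall / PW = 23 / 39 = 0.59.

ε ≈ 0.59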